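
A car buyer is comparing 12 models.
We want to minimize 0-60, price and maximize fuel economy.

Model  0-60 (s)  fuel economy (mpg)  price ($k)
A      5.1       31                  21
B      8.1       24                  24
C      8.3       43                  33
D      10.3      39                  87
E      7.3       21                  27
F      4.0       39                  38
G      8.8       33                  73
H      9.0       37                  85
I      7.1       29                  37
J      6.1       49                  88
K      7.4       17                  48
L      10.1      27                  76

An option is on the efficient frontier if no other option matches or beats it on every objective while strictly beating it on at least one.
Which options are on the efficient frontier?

A: not dominated (best price).
B: dominated by A (0-60 5.1≤8.1, fuel economy 31≥24, price 21≤24).
C: not dominated.
D: dominated by C (0-60 8.3≤10.3, fuel economy 43≥39, price 33≤87).
E: dominated by A (0-60 5.1≤7.3, fuel economy 31≥21, price 21≤27).
F: not dominated (best 0-60).
G: dominated by C (0-60 8.3≤8.8, fuel economy 43≥33, price 33≤73).
H: dominated by C (0-60 8.3≤9.0, fuel economy 43≥37, price 33≤85).
I: dominated by A (0-60 5.1≤7.1, fuel economy 31≥29, price 21≤37).
J: not dominated (best fuel economy).
K: dominated by A (0-60 5.1≤7.4, fuel economy 31≥17, price 21≤48).
L: dominated by A (0-60 5.1≤10.1, fuel economy 31≥27, price 21≤76).

A, C, F, J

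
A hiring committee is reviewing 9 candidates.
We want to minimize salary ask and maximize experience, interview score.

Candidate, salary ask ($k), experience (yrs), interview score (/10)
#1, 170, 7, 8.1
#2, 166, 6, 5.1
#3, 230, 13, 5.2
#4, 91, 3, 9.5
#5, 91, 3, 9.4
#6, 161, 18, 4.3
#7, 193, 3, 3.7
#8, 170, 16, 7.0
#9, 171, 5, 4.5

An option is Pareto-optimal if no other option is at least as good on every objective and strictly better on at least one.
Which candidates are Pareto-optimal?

#1, #2, #4, #6, #8

#1: not dominated.
#2: not dominated.
#3: dominated by #8 (salary ask 170≤230, experience 16≥13, interview score 7.0≥5.2).
#4: not dominated (best interview score).
#5: dominated by #4 (salary ask 91≤91, experience 3≥3, interview score 9.5≥9.4).
#6: not dominated (best experience).
#7: dominated by #1 (salary ask 170≤193, experience 7≥3, interview score 8.1≥3.7).
#8: not dominated.
#9: dominated by #1 (salary ask 170≤171, experience 7≥5, interview score 8.1≥4.5).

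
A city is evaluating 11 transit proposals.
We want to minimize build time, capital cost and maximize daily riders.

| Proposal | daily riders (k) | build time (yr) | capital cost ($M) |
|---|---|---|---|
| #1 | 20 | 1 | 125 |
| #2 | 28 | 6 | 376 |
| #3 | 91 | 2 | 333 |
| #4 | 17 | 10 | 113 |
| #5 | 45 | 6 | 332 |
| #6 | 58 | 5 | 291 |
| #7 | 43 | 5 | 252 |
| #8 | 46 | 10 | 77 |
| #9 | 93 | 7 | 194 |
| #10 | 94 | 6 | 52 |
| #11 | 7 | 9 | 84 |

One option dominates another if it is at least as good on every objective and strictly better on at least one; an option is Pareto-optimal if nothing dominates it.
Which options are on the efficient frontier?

#1: not dominated (best build time).
#2: dominated by #3 (daily riders 91≥28, build time 2≤6, capital cost 333≤376).
#3: not dominated.
#4: dominated by #8 (daily riders 46≥17, build time 10≤10, capital cost 77≤113).
#5: dominated by #6 (daily riders 58≥45, build time 5≤6, capital cost 291≤332).
#6: not dominated.
#7: not dominated.
#8: dominated by #10 (daily riders 94≥46, build time 6≤10, capital cost 52≤77).
#9: dominated by #10 (daily riders 94≥93, build time 6≤7, capital cost 52≤194).
#10: not dominated (best daily riders).
#11: dominated by #10 (daily riders 94≥7, build time 6≤9, capital cost 52≤84).

#1, #3, #6, #7, #10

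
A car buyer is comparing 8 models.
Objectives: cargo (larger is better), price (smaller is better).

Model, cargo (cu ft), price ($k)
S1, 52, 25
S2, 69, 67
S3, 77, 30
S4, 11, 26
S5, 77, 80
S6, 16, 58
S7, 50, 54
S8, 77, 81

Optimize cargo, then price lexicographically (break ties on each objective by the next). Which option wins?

First maximize cargo: best is 77, kept {S3, S5, S8}.
Then minimize price: best is 30, kept {S3}.

S3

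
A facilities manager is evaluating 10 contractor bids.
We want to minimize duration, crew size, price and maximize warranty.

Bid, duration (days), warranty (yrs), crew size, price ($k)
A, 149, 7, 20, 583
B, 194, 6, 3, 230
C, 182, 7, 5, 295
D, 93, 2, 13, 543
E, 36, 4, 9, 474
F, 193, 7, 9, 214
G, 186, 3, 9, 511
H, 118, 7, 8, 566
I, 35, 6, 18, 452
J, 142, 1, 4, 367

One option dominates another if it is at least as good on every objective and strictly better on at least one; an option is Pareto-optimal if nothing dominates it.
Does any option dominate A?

H vs A: duration 118≤149, warranty 7≥7, crew size 8≤20, price 566≤583 — H is at least as good on every objective and strictly better on at least one, so H dominates A.

Yes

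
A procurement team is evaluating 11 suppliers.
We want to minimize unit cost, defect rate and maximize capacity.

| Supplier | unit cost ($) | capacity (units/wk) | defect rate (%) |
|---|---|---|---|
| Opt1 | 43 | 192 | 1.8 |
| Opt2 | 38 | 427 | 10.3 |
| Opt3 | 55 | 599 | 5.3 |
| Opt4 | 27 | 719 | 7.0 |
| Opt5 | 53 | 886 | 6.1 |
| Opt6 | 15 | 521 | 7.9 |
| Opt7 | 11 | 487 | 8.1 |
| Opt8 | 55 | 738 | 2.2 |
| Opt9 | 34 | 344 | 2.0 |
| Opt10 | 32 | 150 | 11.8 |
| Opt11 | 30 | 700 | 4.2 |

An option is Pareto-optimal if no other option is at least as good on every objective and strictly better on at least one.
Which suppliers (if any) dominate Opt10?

Opt4: unit cost 27≤32, capacity 719≥150, defect rate 7.0≤11.8 — dominates Opt10.
Opt6: unit cost 15≤32, capacity 521≥150, defect rate 7.9≤11.8 — dominates Opt10.
Opt7: unit cost 11≤32, capacity 487≥150, defect rate 8.1≤11.8 — dominates Opt10.
Opt11: unit cost 30≤32, capacity 700≥150, defect rate 4.2≤11.8 — dominates Opt10.
Others (Opt1, Opt2, Opt3, Opt5, Opt8, Opt9) are each worse than Opt10 on at least one objective.

Opt4, Opt6, Opt7, Opt11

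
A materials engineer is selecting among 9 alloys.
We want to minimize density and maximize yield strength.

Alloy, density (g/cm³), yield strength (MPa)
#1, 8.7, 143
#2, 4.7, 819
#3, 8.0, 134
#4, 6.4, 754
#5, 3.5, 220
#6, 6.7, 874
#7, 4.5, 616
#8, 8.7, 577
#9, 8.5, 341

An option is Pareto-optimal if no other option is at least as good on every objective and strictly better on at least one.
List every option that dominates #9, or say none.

#2, #4, #6, #7

#2: density 4.7≤8.5, yield strength 819≥341 — dominates #9.
#4: density 6.4≤8.5, yield strength 754≥341 — dominates #9.
#6: density 6.7≤8.5, yield strength 874≥341 — dominates #9.
#7: density 4.5≤8.5, yield strength 616≥341 — dominates #9.
Others (#1, #3, #5, #8) are each worse than #9 on at least one objective.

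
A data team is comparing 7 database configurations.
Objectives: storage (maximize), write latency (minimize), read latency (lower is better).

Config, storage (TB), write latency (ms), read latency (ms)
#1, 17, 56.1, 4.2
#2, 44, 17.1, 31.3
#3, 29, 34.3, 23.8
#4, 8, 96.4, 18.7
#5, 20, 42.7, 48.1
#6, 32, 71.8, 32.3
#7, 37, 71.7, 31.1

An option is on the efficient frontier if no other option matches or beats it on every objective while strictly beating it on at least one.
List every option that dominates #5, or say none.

#2, #3

#2: storage 44≥20, write latency 17.1≤42.7, read latency 31.3≤48.1 — dominates #5.
#3: storage 29≥20, write latency 34.3≤42.7, read latency 23.8≤48.1 — dominates #5.
Others (#1, #4, #6, #7) are each worse than #5 on at least one objective.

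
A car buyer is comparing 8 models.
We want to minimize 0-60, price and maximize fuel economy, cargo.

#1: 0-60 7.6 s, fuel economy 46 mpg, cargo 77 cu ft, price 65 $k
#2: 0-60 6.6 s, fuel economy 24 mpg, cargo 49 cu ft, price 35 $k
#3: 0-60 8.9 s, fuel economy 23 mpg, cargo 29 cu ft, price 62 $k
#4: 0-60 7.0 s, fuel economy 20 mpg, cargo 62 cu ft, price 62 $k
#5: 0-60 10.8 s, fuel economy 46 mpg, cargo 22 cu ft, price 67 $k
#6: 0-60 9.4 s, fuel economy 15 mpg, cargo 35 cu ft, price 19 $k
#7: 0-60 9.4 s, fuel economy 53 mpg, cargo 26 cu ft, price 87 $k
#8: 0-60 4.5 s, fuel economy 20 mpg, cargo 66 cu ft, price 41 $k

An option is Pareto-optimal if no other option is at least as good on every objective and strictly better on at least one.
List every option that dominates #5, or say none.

#1

#1: 0-60 7.6≤10.8, fuel economy 46≥46, cargo 77≥22, price 65≤67 — dominates #5.
Others (#2, #3, #4, #6, #7, #8) are each worse than #5 on at least one objective.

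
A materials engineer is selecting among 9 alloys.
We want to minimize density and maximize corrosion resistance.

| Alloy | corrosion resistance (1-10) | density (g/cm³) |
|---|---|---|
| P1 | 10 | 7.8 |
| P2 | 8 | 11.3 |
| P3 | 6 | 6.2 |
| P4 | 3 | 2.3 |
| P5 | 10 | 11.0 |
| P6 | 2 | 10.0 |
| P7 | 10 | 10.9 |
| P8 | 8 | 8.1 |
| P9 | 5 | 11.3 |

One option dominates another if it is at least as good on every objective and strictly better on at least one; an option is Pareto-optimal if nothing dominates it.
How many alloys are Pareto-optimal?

P1: not dominated.
P2: dominated by P1 (corrosion resistance 10≥8, density 7.8≤11.3).
P3: not dominated.
P4: not dominated (best density).
P5: dominated by P1 (corrosion resistance 10≥10, density 7.8≤11.0).
P6: dominated by P1 (corrosion resistance 10≥2, density 7.8≤10.0).
P7: dominated by P1 (corrosion resistance 10≥10, density 7.8≤10.9).
P8: dominated by P1 (corrosion resistance 10≥8, density 7.8≤8.1).
P9: dominated by P1 (corrosion resistance 10≥5, density 7.8≤11.3).
Pareto-optimal: P1, P3, P4 → 3.

3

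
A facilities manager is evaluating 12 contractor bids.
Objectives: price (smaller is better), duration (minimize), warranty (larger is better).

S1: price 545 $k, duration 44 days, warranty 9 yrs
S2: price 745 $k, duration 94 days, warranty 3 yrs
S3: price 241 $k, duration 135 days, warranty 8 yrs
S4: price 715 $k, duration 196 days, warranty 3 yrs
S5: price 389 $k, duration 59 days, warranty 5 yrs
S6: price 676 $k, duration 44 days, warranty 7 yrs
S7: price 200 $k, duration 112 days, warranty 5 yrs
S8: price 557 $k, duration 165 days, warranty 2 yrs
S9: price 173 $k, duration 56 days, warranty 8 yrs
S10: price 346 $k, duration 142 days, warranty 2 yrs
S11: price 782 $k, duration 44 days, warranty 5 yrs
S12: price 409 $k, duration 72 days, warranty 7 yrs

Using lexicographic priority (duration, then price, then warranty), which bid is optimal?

S1

First minimize duration: best is 44, kept {S1, S6, S11}.
Then minimize price: best is 545, kept {S1}.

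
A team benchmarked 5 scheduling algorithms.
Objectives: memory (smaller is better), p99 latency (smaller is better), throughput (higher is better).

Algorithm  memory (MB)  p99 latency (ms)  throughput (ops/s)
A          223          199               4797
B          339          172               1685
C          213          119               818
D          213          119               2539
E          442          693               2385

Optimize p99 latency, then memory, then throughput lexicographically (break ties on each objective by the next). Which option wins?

D

First minimize p99 latency: best is 119, kept {C, D}.
Then minimize memory: best is 213, kept {C, D}.
Then maximize throughput: best is 2539, kept {D}.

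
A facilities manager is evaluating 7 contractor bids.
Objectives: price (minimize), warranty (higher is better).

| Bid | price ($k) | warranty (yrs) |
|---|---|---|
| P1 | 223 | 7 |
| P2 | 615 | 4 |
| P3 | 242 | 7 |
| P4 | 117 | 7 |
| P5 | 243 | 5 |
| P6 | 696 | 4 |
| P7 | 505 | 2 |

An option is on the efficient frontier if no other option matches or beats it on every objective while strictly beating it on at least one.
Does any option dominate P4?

P1: worse on price (223 vs 117).
P2: worse on price (615 vs 117).
P3: worse on price (242 vs 117).
P5: worse on price (243 vs 117).
P6: worse on price (696 vs 117).
P7: worse on price (505 vs 117).
No option is at least as good as P4 on every objective and strictly better on one.

No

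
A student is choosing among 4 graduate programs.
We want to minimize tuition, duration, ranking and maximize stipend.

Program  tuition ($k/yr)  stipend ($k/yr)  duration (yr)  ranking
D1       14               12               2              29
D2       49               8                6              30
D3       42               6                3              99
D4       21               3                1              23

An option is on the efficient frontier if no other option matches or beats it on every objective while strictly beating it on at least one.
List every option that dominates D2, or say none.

D1: tuition 14≤49, stipend 12≥8, duration 2≤6, ranking 29≤30 — dominates D2.
Others (D3, D4) are each worse than D2 on at least one objective.

D1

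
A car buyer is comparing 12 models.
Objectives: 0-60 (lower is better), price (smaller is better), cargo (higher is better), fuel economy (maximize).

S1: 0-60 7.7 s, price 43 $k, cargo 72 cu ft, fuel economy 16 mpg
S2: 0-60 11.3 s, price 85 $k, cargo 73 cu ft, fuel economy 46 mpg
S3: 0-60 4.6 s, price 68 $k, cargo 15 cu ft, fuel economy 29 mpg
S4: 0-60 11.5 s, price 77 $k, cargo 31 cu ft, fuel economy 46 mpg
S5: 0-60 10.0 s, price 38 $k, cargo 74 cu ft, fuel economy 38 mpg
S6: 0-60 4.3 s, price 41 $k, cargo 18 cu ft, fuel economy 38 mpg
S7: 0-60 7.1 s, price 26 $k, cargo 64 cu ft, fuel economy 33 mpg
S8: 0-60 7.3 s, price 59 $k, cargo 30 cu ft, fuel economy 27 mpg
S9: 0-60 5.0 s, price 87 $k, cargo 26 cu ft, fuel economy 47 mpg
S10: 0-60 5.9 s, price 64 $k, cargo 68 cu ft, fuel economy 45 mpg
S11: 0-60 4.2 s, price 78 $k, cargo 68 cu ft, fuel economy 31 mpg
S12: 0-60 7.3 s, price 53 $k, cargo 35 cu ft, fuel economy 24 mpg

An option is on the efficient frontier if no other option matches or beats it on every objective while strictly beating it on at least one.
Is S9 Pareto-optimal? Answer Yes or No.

Yes

S1: worse on 0-60 (7.7 vs 5.0).
S2: worse on 0-60 (11.3 vs 5.0).
S3: worse on cargo (15 vs 26).
S4: worse on 0-60 (11.5 vs 5.0).
S5: worse on 0-60 (10.0 vs 5.0).
S6: worse on cargo (18 vs 26).
S7: worse on 0-60 (7.1 vs 5.0).
S8: worse on 0-60 (7.3 vs 5.0).
S10: worse on 0-60 (5.9 vs 5.0).
S11: worse on fuel economy (31 vs 47).
S12: worse on 0-60 (7.3 vs 5.0).
No option is at least as good as S9 on every objective and strictly better on one.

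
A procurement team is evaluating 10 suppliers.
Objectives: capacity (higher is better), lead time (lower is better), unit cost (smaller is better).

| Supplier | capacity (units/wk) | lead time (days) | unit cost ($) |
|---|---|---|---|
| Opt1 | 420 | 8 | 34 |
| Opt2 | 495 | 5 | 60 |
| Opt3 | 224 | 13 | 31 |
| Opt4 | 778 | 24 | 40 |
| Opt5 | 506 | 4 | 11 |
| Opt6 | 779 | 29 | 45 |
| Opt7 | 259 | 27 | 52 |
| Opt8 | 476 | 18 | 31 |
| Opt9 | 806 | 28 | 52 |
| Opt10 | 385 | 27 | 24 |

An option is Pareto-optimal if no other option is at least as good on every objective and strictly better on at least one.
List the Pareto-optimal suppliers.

Opt1: dominated by Opt5 (capacity 506≥420, lead time 4≤8, unit cost 11≤34).
Opt2: dominated by Opt5 (capacity 506≥495, lead time 4≤5, unit cost 11≤60).
Opt3: dominated by Opt5 (capacity 506≥224, lead time 4≤13, unit cost 11≤31).
Opt4: not dominated.
Opt5: not dominated (best lead time).
Opt6: not dominated.
Opt7: dominated by Opt1 (capacity 420≥259, lead time 8≤27, unit cost 34≤52).
Opt8: dominated by Opt5 (capacity 506≥476, lead time 4≤18, unit cost 11≤31).
Opt9: not dominated (best capacity).
Opt10: dominated by Opt5 (capacity 506≥385, lead time 4≤27, unit cost 11≤24).

Opt4, Opt5, Opt6, Opt9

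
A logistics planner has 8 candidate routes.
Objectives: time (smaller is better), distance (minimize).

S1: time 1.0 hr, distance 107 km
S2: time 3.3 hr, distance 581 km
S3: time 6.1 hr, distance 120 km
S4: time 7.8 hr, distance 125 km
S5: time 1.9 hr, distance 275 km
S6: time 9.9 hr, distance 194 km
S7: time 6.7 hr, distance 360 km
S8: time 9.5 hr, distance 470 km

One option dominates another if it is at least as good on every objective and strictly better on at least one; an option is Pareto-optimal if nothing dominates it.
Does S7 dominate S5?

S7 vs S5: S7 is worse on time (6.7 vs 1.9), so it does not dominate S5.

No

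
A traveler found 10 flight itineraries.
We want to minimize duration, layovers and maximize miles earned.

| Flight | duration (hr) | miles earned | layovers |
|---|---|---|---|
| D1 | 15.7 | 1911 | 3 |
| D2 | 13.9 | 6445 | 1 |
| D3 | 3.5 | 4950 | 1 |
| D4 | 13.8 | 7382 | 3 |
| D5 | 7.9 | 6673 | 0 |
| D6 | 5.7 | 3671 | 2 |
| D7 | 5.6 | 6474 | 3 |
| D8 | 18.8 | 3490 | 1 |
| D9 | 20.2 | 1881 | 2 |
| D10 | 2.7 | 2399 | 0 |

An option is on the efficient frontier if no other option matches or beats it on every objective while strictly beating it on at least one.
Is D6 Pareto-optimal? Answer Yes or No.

No

D3 vs D6: duration 3.5≤5.7, miles earned 4950≥3671, layovers 1≤2 — D3 is at least as good on every objective and strictly better on at least one, so D3 dominates D6.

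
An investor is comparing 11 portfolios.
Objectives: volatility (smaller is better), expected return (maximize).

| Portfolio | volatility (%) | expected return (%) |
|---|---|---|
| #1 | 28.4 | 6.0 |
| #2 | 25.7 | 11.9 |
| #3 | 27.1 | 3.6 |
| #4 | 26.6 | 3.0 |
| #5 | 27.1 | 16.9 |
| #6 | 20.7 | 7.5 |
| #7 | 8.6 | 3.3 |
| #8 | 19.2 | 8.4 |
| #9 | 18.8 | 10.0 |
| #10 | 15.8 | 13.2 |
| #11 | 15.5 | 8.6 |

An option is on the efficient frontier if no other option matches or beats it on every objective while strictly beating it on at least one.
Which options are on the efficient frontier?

#5, #7, #10, #11

#1: dominated by #2 (volatility 25.7≤28.4, expected return 11.9≥6.0).
#2: dominated by #10 (volatility 15.8≤25.7, expected return 13.2≥11.9).
#3: dominated by #2 (volatility 25.7≤27.1, expected return 11.9≥3.6).
#4: dominated by #2 (volatility 25.7≤26.6, expected return 11.9≥3.0).
#5: not dominated (best expected return).
#6: dominated by #8 (volatility 19.2≤20.7, expected return 8.4≥7.5).
#7: not dominated (best volatility).
#8: dominated by #9 (volatility 18.8≤19.2, expected return 10.0≥8.4).
#9: dominated by #10 (volatility 15.8≤18.8, expected return 13.2≥10.0).
#10: not dominated.
#11: not dominated.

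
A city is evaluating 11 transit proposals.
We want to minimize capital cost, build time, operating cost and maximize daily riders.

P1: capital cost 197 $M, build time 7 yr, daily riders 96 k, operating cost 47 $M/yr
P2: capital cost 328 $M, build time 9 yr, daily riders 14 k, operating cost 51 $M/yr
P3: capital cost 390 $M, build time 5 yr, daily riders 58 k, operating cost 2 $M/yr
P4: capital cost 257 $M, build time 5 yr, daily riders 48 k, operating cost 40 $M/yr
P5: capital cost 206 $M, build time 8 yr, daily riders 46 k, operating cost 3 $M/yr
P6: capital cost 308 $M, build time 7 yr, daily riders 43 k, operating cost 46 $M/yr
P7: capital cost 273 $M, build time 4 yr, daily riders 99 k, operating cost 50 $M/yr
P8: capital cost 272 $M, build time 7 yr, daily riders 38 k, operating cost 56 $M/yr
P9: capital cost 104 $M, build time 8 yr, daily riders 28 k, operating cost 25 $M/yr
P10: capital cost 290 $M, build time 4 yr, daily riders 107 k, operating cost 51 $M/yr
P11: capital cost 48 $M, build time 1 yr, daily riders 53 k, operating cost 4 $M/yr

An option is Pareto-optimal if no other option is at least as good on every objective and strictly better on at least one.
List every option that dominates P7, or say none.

P1: worse on build time (7 vs 4).
P2: worse on capital cost (328 vs 273).
P3: worse on capital cost (390 vs 273).
P4: worse on build time (5 vs 4).
P5: worse on build time (8 vs 4).
P6: worse on capital cost (308 vs 273).
P8: worse on build time (7 vs 4).
P9: worse on build time (8 vs 4).
P10: worse on capital cost (290 vs 273).
P11: worse on daily riders (53 vs 99).
No option dominates P7.

none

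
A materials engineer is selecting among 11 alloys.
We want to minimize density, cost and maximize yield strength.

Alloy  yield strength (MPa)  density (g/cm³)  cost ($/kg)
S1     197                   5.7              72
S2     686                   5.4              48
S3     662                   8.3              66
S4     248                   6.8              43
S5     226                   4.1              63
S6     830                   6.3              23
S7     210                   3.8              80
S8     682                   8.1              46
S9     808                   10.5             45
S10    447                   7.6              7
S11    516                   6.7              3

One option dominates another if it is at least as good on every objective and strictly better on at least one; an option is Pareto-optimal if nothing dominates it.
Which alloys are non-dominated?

S2, S5, S6, S7, S11

S1: dominated by S2 (yield strength 686≥197, density 5.4≤5.7, cost 48≤72).
S2: not dominated.
S3: dominated by S2 (yield strength 686≥662, density 5.4≤8.3, cost 48≤66).
S4: dominated by S6 (yield strength 830≥248, density 6.3≤6.8, cost 23≤43).
S5: not dominated.
S6: not dominated (best yield strength).
S7: not dominated (best density).
S8: dominated by S6 (yield strength 830≥682, density 6.3≤8.1, cost 23≤46).
S9: dominated by S6 (yield strength 830≥808, density 6.3≤10.5, cost 23≤45).
S10: dominated by S11 (yield strength 516≥447, density 6.7≤7.6, cost 3≤7).
S11: not dominated (best cost).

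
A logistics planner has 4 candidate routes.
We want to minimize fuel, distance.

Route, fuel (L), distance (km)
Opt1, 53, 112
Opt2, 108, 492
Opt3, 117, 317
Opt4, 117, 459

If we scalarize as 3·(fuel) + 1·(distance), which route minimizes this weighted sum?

Opt1

Opt1: 3·53 + 1·112 = 271
Opt2: 3·108 + 1·492 = 816
Opt3: 3·117 + 1·317 = 668
Opt4: 3·117 + 1·459 = 810
Lowest: Opt1 at 271.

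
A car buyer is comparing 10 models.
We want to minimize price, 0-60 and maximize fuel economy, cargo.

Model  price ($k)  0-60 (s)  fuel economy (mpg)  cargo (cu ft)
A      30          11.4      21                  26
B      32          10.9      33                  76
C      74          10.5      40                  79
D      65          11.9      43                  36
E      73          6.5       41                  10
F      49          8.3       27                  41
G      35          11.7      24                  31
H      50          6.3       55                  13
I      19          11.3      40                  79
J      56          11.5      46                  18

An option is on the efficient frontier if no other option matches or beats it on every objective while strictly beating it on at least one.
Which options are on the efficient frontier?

B, C, D, F, H, I, J

A: dominated by I (price 19≤30, 0-60 11.3≤11.4, fuel economy 40≥21, cargo 79≥26).
B: not dominated.
C: not dominated.
D: not dominated.
E: dominated by H (price 50≤73, 0-60 6.3≤6.5, fuel economy 55≥41, cargo 13≥10).
F: not dominated.
G: dominated by B (price 32≤35, 0-60 10.9≤11.7, fuel economy 33≥24, cargo 76≥31).
H: not dominated (best 0-60).
I: not dominated (best price).
J: not dominated.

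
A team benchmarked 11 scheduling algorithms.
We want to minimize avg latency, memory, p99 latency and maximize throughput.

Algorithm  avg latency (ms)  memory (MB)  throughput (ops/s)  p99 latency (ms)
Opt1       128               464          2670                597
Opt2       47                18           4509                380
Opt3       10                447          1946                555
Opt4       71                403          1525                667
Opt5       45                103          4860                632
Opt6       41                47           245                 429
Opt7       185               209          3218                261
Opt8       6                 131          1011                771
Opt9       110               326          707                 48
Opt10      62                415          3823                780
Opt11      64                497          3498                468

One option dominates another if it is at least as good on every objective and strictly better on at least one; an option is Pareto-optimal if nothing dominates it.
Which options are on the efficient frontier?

Opt2, Opt3, Opt5, Opt6, Opt7, Opt8, Opt9

Opt1: dominated by Opt2 (avg latency 47≤128, memory 18≤464, throughput 4509≥2670, p99 latency 380≤597).
Opt2: not dominated (best memory).
Opt3: not dominated.
Opt4: dominated by Opt2 (avg latency 47≤71, memory 18≤403, throughput 4509≥1525, p99 latency 380≤667).
Opt5: not dominated (best throughput).
Opt6: not dominated.
Opt7: not dominated.
Opt8: not dominated (best avg latency).
Opt9: not dominated (best p99 latency).
Opt10: dominated by Opt2 (avg latency 47≤62, memory 18≤415, throughput 4509≥3823, p99 latency 380≤780).
Opt11: dominated by Opt2 (avg latency 47≤64, memory 18≤497, throughput 4509≥3498, p99 latency 380≤468).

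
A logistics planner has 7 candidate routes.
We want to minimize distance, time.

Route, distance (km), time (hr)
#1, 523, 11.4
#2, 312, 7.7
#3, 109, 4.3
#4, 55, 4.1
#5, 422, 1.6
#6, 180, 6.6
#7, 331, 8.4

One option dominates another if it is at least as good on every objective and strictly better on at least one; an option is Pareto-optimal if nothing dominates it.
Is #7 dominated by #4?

#4 vs #7: distance 55≤331, time 4.1≤8.4 — #4 is at least as good on every objective with at least one strict improvement.

Yes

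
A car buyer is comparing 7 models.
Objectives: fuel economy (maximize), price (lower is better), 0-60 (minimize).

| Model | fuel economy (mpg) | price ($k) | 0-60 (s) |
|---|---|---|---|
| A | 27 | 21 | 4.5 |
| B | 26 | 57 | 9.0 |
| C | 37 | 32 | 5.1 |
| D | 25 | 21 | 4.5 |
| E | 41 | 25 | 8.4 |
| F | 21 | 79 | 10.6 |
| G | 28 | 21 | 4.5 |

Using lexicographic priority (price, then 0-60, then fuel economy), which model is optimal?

First minimize price: best is 21, kept {A, D, G}.
Then minimize 0-60: best is 4.5, kept {A, D, G}.
Then maximize fuel economy: best is 28, kept {G}.

G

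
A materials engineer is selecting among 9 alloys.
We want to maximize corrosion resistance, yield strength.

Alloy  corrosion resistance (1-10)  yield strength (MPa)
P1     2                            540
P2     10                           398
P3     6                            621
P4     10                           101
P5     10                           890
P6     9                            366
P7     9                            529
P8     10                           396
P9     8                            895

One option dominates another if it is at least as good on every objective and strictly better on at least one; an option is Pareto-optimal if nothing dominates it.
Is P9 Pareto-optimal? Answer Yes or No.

Yes

P1: worse on corrosion resistance (2 vs 8).
P2: worse on yield strength (398 vs 895).
P3: worse on corrosion resistance (6 vs 8).
P4: worse on yield strength (101 vs 895).
P5: worse on yield strength (890 vs 895).
P6: worse on yield strength (366 vs 895).
P7: worse on yield strength (529 vs 895).
P8: worse on yield strength (396 vs 895).
No option is at least as good as P9 on every objective and strictly better on one.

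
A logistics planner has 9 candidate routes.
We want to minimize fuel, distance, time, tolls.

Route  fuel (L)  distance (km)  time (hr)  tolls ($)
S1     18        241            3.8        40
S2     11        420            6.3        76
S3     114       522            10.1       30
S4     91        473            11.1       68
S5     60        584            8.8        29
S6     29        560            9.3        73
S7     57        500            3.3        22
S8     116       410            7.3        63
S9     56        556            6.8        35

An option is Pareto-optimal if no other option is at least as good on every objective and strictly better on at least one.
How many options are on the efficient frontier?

4

S1: not dominated (best distance).
S2: not dominated (best fuel).
S3: dominated by S7 (fuel 57≤114, distance 500≤522, time 3.3≤10.1, tolls 22≤30).
S4: dominated by S1 (fuel 18≤91, distance 241≤473, time 3.8≤11.1, tolls 40≤68).
S5: dominated by S7 (fuel 57≤60, distance 500≤584, time 3.3≤8.8, tolls 22≤29).
S6: dominated by S1 (fuel 18≤29, distance 241≤560, time 3.8≤9.3, tolls 40≤73).
S7: not dominated (best time).
S8: dominated by S1 (fuel 18≤116, distance 241≤410, time 3.8≤7.3, tolls 40≤63).
S9: not dominated.
Pareto-optimal: S1, S2, S7, S9 → 4.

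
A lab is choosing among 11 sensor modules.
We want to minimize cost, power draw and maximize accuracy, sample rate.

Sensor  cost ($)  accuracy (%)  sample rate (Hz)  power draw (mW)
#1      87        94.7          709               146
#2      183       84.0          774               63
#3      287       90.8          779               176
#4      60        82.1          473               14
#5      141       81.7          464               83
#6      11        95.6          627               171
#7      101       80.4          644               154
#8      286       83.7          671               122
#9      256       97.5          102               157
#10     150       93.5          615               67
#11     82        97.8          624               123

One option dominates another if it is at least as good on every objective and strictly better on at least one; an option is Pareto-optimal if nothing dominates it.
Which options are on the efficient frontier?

#1, #2, #3, #4, #6, #10, #11

#1: not dominated.
#2: not dominated.
#3: not dominated (best sample rate).
#4: not dominated (best power draw).
#5: dominated by #4 (cost 60≤141, accuracy 82.1≥81.7, sample rate 473≥464, power draw 14≤83).
#6: not dominated (best cost).
#7: dominated by #1 (cost 87≤101, accuracy 94.7≥80.4, sample rate 709≥644, power draw 146≤154).
#8: dominated by #2 (cost 183≤286, accuracy 84.0≥83.7, sample rate 774≥671, power draw 63≤122).
#9: dominated by #11 (cost 82≤256, accuracy 97.8≥97.5, sample rate 624≥102, power draw 123≤157).
#10: not dominated.
#11: not dominated (best accuracy).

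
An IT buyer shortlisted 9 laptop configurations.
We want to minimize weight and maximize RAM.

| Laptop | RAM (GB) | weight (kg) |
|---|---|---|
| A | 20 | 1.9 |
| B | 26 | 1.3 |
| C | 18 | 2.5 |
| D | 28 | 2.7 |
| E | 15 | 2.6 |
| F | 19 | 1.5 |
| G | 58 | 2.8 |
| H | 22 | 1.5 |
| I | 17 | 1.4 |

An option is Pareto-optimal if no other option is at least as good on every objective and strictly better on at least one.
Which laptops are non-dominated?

A: dominated by B (RAM 26≥20, weight 1.3≤1.9).
B: not dominated (best weight).
C: dominated by A (RAM 20≥18, weight 1.9≤2.5).
D: not dominated.
E: dominated by A (RAM 20≥15, weight 1.9≤2.6).
F: dominated by B (RAM 26≥19, weight 1.3≤1.5).
G: not dominated (best RAM).
H: dominated by B (RAM 26≥22, weight 1.3≤1.5).
I: dominated by B (RAM 26≥17, weight 1.3≤1.4).

B, D, G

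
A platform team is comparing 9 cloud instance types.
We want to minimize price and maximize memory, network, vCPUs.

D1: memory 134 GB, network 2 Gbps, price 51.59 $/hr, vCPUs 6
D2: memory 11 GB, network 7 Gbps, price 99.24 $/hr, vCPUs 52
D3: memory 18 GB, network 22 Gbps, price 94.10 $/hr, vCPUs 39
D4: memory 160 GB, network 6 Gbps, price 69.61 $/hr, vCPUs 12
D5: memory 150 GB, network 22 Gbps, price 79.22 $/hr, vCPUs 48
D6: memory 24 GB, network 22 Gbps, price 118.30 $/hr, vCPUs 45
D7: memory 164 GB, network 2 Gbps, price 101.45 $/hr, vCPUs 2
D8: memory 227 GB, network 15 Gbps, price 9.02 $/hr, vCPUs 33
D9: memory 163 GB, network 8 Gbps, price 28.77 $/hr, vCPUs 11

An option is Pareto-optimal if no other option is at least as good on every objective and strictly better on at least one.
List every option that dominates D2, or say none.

D1: worse on network (2 vs 7).
D3: worse on vCPUs (39 vs 52).
D4: worse on network (6 vs 7).
D5: worse on vCPUs (48 vs 52).
D6: worse on price (118.30 vs 99.24).
D7: worse on network (2 vs 7).
D8: worse on vCPUs (33 vs 52).
D9: worse on vCPUs (11 vs 52).
No option dominates D2.

none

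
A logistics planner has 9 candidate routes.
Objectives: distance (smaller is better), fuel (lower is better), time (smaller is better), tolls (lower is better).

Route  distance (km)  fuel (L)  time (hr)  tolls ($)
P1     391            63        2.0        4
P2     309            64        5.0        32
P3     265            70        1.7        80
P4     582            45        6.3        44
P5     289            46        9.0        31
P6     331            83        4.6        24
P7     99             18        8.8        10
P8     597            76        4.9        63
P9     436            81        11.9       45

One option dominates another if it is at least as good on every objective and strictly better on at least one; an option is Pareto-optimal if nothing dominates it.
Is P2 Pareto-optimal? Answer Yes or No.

P1: worse on distance (391 vs 309).
P3: worse on fuel (70 vs 64).
P4: worse on distance (582 vs 309).
P5: worse on time (9.0 vs 5.0).
P6: worse on distance (331 vs 309).
P7: worse on time (8.8 vs 5.0).
P8: worse on distance (597 vs 309).
P9: worse on distance (436 vs 309).
No option is at least as good as P2 on every objective and strictly better on one.

Yes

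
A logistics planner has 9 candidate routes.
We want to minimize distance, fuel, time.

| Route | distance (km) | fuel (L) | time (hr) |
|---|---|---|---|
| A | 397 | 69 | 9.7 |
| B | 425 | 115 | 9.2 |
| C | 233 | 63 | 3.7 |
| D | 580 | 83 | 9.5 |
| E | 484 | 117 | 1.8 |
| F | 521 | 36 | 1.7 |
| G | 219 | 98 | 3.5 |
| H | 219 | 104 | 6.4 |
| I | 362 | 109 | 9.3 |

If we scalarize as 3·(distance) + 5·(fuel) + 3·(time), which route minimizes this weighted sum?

A: 3·397 + 5·69 + 3·9.7 = 1565.1
B: 3·425 + 5·115 + 3·9.2 = 1877.6
C: 3·233 + 5·63 + 3·3.7 = 1025.1
D: 3·580 + 5·83 + 3·9.5 = 2183.5
E: 3·484 + 5·117 + 3·1.8 = 2042.4
F: 3·521 + 5·36 + 3·1.7 = 1748.1
G: 3·219 + 5·98 + 3·3.5 = 1157.5
H: 3·219 + 5·104 + 3·6.4 = 1196.2
I: 3·362 + 5·109 + 3·9.3 = 1658.9
Lowest: C at 1025.1.

C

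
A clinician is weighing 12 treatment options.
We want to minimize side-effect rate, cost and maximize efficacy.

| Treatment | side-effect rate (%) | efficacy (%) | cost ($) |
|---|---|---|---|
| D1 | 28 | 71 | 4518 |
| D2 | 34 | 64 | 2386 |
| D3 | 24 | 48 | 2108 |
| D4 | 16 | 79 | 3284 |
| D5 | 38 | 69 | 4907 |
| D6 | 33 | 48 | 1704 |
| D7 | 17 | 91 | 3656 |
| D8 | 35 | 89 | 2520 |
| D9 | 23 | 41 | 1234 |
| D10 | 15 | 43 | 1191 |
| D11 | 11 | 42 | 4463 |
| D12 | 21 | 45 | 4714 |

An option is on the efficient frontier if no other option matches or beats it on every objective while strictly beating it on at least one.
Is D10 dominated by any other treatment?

D1: worse on side-effect rate (28 vs 15).
D2: worse on side-effect rate (34 vs 15).
D3: worse on side-effect rate (24 vs 15).
D4: worse on side-effect rate (16 vs 15).
D5: worse on side-effect rate (38 vs 15).
D6: worse on side-effect rate (33 vs 15).
D7: worse on side-effect rate (17 vs 15).
D8: worse on side-effect rate (35 vs 15).
D9: worse on side-effect rate (23 vs 15).
D11: worse on efficacy (42 vs 43).
D12: worse on side-effect rate (21 vs 15).
No option is at least as good as D10 on every objective and strictly better on one.

No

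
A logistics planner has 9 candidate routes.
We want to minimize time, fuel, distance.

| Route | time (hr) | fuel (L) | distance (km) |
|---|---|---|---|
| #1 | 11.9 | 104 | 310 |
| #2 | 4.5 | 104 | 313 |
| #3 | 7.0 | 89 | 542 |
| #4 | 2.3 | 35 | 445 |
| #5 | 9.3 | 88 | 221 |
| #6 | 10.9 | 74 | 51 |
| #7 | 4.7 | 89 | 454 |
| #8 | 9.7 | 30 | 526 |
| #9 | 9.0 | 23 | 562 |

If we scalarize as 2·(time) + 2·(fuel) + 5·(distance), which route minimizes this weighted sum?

#6

#1: 2·11.9 + 2·104 + 5·310 = 1781.8
#2: 2·4.5 + 2·104 + 5·313 = 1782.0
#3: 2·7.0 + 2·89 + 5·542 = 2902.0
#4: 2·2.3 + 2·35 + 5·445 = 2299.6
#5: 2·9.3 + 2·88 + 5·221 = 1299.6
#6: 2·10.9 + 2·74 + 5·51 = 424.8
#7: 2·4.7 + 2·89 + 5·454 = 2457.4
#8: 2·9.7 + 2·30 + 5·526 = 2709.4
#9: 2·9.0 + 2·23 + 5·562 = 2874.0
Lowest: #6 at 424.8.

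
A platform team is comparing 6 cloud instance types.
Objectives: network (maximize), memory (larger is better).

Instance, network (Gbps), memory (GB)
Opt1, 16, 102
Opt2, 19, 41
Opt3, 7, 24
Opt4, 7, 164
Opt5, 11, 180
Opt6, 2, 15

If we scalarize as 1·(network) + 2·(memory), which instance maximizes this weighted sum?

Opt5

Opt1: 1·16 + 2·102 = 220
Opt2: 1·19 + 2·41 = 101
Opt3: 1·7 + 2·24 = 55
Opt4: 1·7 + 2·164 = 335
Opt5: 1·11 + 2·180 = 371
Opt6: 1·2 + 2·15 = 32
Highest: Opt5 at 371.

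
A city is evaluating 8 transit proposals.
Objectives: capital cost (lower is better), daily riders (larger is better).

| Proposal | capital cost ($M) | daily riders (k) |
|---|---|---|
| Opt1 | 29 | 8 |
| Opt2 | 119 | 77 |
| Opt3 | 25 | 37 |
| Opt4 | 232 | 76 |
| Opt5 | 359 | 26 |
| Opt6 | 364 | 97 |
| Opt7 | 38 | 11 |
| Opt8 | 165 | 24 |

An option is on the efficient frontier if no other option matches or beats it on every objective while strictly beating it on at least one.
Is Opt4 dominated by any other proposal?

Opt2 vs Opt4: capital cost 119≤232, daily riders 77≥76 — Opt2 is at least as good on every objective and strictly better on at least one, so Opt2 dominates Opt4.

Yes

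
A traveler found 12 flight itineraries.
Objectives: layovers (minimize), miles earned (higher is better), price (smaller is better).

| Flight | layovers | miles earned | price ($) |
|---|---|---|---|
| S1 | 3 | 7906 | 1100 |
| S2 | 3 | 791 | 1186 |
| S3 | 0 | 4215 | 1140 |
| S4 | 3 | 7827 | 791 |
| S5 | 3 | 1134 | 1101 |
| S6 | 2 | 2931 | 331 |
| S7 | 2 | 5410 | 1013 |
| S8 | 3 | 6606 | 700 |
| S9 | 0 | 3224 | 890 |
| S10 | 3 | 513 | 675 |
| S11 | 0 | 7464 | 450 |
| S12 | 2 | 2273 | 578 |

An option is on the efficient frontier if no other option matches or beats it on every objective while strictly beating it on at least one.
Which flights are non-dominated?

S1: not dominated (best miles earned).
S2: dominated by S1 (layovers 3≤3, miles earned 7906≥791, price 1100≤1186).
S3: dominated by S11 (layovers 0≤0, miles earned 7464≥4215, price 450≤1140).
S4: not dominated.
S5: dominated by S1 (layovers 3≤3, miles earned 7906≥1134, price 1100≤1101).
S6: not dominated (best price).
S7: dominated by S11 (layovers 0≤2, miles earned 7464≥5410, price 450≤1013).
S8: dominated by S11 (layovers 0≤3, miles earned 7464≥6606, price 450≤700).
S9: dominated by S11 (layovers 0≤0, miles earned 7464≥3224, price 450≤890).
S10: dominated by S6 (layovers 2≤3, miles earned 2931≥513, price 331≤675).
S11: not dominated.
S12: dominated by S6 (layovers 2≤2, miles earned 2931≥2273, price 331≤578).

S1, S4, S6, S11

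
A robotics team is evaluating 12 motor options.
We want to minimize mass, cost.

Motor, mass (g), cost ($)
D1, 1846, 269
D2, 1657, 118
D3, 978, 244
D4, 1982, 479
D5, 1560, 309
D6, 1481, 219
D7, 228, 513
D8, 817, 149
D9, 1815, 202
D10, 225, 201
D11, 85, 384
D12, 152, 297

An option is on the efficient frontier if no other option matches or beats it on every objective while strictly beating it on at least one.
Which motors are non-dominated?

D2, D8, D10, D11, D12

D1: dominated by D2 (mass 1657≤1846, cost 118≤269).
D2: not dominated (best cost).
D3: dominated by D8 (mass 817≤978, cost 149≤244).
D4: dominated by D1 (mass 1846≤1982, cost 269≤479).
D5: dominated by D3 (mass 978≤1560, cost 244≤309).
D6: dominated by D8 (mass 817≤1481, cost 149≤219).
D7: dominated by D10 (mass 225≤228, cost 201≤513).
D8: not dominated.
D9: dominated by D2 (mass 1657≤1815, cost 118≤202).
D10: not dominated.
D11: not dominated (best mass).
D12: not dominated.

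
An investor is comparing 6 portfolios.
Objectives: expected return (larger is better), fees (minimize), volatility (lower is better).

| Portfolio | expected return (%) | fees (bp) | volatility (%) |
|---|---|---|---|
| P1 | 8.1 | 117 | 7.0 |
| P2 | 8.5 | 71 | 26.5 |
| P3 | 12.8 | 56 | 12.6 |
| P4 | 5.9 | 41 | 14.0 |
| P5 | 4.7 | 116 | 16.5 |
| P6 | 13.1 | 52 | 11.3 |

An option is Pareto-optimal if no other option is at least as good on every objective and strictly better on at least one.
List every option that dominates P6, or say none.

none

P1: worse on expected return (8.1 vs 13.1).
P2: worse on expected return (8.5 vs 13.1).
P3: worse on expected return (12.8 vs 13.1).
P4: worse on expected return (5.9 vs 13.1).
P5: worse on expected return (4.7 vs 13.1).
No option dominates P6.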